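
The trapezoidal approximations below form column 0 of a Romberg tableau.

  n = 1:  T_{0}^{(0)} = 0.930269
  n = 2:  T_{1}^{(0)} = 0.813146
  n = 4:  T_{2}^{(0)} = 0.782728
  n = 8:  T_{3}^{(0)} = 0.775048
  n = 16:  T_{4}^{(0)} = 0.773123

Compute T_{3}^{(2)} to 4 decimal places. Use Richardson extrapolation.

0.7725

Richardson extrapolation on the trapezoidal column (denominator 4−1=3):
T_{2}^{(1)} = (4·0.782728 − 0.813146) / 3 = 0.772589
T_{3}^{(1)} = (4·0.775048 − 0.782728) / 3 = 0.772488
T_{3}^{(2)} = (16·0.772488 − 0.772589) / 15 = 0.772481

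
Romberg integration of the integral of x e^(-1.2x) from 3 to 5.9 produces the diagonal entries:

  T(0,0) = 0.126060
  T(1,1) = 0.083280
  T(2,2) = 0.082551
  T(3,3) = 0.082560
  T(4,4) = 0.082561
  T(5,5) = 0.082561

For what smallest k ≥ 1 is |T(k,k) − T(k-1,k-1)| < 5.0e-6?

k = 4

|T(1,1) − T(0,0)| = 0.042780 ≥ 5.0e-6
|T(2,2) − T(1,1)| = 0.000729 ≥ 5.0e-6
|T(3,3) − T(2,2)| = 0.000009 ≥ 5.0e-6
|T(4,4) − T(3,3)| = 0.000001 < 5.0e-6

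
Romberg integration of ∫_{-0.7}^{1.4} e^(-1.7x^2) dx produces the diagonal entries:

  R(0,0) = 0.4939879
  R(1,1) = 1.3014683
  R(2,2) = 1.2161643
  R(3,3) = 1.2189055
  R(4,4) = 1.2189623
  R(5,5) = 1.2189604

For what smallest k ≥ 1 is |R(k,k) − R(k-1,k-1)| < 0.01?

|R(1,1) − R(0,0)| = 0.8074804 ≥ 0.01
|R(2,2) − R(1,1)| = 0.0853040 ≥ 0.01
|R(3,3) − R(2,2)| = 0.0027412 < 0.01

k = 3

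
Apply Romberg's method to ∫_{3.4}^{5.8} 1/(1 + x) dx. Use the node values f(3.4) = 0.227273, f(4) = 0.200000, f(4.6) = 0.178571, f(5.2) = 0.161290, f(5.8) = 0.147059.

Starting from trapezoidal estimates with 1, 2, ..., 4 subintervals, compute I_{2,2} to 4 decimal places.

0.4353

I_{0,0} (trapezoid, 1 panel, h=2.4000): 0.449198
I_{1,0} (trapezoid, 2 panels, h=1.2000): 0.438884
I_{2,0} (trapezoid, 4 panels, h=0.6000): 0.436216
I_{1,1} = 0.438884 + (0.438884 − 0.449198)/3 = 0.435446
I_{2,1} = 0.436216 + (0.436216 − 0.438884)/3 = 0.435327
I_{2,2} = 0.435327 + (0.435327 − 0.435446)/15 = 0.435319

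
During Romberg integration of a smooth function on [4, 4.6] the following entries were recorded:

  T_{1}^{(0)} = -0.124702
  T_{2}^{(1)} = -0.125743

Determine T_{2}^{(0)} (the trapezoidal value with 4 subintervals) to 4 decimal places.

From T_{2}^{(1)} = (4·T_{2}^{(0)} − T_{1}^{(0)})/3, solve for T_{2}^{(0)}:
4·T_{2}^{(0)} = 3·(-0.125743) + (-0.124702) = -0.501931
T_{2}^{(0)} = -0.125483

-0.1255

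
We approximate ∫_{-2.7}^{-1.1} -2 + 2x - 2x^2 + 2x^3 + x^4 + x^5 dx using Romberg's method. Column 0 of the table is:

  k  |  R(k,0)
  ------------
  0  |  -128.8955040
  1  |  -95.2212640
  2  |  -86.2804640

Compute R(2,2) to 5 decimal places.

-83.25378

R(1,1) = -95.2212640 + (-95.2212640 − (-128.8955040))/3 = -83.9965173
R(2,1) = (4·(-86.2804640) − (-95.2212640)) / 3 = -83.3001973
R(2,2) = (16·(-83.3001973) − (-83.9965173)) / 15 = -83.2537760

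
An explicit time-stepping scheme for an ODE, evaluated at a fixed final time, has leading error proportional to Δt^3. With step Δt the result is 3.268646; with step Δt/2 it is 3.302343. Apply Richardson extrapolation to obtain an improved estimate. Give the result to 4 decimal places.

Extrapolated value = (8·A(Δt/2) − A(Δt)) / (8 − 1)
= (8·3.302343 − 3.268646) / 7
= 23.150098 / 7 = 3.307157

3.3072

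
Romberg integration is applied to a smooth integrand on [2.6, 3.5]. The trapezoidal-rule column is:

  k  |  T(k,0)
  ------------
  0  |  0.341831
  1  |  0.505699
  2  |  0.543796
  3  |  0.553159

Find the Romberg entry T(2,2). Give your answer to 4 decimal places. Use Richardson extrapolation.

Richardson extrapolation on the trapezoidal column (denominator 4−1=3):
T(1,1) = (4·0.505699 − 0.341831) / 3 = 0.560322
T(2,1) = (4·0.543796 − 0.505699) / 3 = 0.556495
T(2,2) = (16·0.556495 − 0.560322) / 15 = 0.556240
(Column j=1 coincides with Simpson's rule on the same nodes.)

0.5562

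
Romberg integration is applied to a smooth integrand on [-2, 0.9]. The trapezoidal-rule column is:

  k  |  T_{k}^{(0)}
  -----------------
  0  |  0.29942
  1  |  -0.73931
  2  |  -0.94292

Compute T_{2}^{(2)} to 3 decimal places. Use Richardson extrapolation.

-1.006

Richardson extrapolation on the trapezoidal column (denominator 4−1=3):
T_{1}^{(1)} = (4·(-0.73931) − 0.29942) / 3 = -1.08555
T_{2}^{(1)} = (4·(-0.94292) − (-0.73931)) / 3 = -1.01079
T_{2}^{(2)} = -1.01079 + (-1.01079 − (-1.08555))/15 = -1.00581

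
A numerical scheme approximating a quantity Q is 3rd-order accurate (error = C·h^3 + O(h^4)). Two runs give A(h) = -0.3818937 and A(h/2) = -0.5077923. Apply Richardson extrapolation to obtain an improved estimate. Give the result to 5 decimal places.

-0.52578

Extrapolated value = (8·A(h/2) − A(h)) / (8 − 1)
= (8·(-0.5077923) − (-0.3818937)) / 7
= -3.6804447 / 7 = -0.5257778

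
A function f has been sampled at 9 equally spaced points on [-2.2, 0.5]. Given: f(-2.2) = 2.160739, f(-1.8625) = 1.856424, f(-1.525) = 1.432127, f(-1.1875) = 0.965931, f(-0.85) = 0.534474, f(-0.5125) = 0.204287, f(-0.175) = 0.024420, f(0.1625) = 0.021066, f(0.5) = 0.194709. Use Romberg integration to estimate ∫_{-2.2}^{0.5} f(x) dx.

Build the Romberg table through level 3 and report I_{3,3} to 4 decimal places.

I_{0,0} (trapezoid, 1 panel, h=2.7000): 3.179855
I_{1,0} (trapezoid, 2 panels, h=1.3500): 2.311467
I_{2,0} (trapezoid, 4 panels, h=0.6750): 2.138903
I_{3,0} (trapezoid, 8 panels, h=0.3375): 2.098053
I_{1,1} = 2.311467 + (2.311467 − 3.179855)/3 = 2.022004
I_{2,1} = 2.138903 + (2.138903 − 2.311467)/3 = 2.081382
I_{3,1} = 2.098053 + (2.098053 − 2.138903)/3 = 2.084436
I_{2,2} = 2.081382 + (2.081382 − 2.022004)/15 = 2.085341
I_{3,2} = 2.084436 + (2.084436 − 2.081382)/15 = 2.084640
I_{3,3} = 2.084640 + (2.084640 − 2.085341)/63 = 2.084629

2.0846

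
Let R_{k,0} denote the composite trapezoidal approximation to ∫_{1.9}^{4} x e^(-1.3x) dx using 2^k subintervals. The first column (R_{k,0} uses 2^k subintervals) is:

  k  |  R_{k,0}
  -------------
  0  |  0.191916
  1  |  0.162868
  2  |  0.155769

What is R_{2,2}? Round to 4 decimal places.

0.1534

Richardson extrapolation on the trapezoidal column (denominator 4−1=3):
R_{1,1} = 0.162868 + (0.162868 − 0.191916)/3 = 0.153185
R_{2,1} = 0.155769 + (0.155769 − 0.162868)/3 = 0.153403
R_{2,2} = (16·0.153403 − 0.153185) / 15 = 0.153418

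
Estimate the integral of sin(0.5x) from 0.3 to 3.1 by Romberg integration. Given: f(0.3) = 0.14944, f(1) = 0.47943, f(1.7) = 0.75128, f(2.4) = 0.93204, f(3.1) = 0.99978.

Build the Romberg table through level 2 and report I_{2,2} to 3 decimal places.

1.936

I_{0,0} (trapezoid, 1 panel, h=2.8000): 1.60891
I_{1,0} (trapezoid, 2 panels, h=1.4000): 1.85625
I_{2,0} (trapezoid, 4 panels, h=0.7000): 1.91615
I_{1,1} = 1.85625 + (1.85625 − 1.60891)/3 = 1.93870
I_{2,1} = 1.91615 + (1.91615 − 1.85625)/3 = 1.93612
I_{2,2} = 1.93612 + (1.93612 − 1.93870)/15 = 1.93595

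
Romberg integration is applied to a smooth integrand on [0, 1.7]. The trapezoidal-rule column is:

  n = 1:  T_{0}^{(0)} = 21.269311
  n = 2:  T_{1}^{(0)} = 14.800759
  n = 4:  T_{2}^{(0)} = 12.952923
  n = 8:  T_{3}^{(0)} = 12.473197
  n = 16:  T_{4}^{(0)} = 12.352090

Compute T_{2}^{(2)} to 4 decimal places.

12.3165

Richardson extrapolation on the trapezoidal column (denominator 4−1=3):
T_{1}^{(1)} = (4·14.800759 − 21.269311) / 3 = 12.644575
T_{2}^{(1)} = (4·12.952923 − 14.800759) / 3 = 12.336978
T_{2}^{(2)} = 12.336978 + (12.336978 − 12.644575)/15 = 12.316472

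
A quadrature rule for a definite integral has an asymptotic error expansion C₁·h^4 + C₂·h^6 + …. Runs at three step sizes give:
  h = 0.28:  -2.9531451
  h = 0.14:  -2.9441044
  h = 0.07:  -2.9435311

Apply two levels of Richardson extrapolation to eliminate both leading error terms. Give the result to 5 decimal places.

-2.94349

First eliminate the h^4 term (factor 2^4 = 16):
  B₁ = (16·(-2.9441044) − (-2.9531451))/15 = -2.9435017
  B₂ = (16·(-2.9435311) − (-2.9441044))/15 = -2.9434929
Then eliminate the h^6 term (factor 2^6 = 64):
  (64·(-2.9434929) − (-2.9435017))/63 = -2.9434928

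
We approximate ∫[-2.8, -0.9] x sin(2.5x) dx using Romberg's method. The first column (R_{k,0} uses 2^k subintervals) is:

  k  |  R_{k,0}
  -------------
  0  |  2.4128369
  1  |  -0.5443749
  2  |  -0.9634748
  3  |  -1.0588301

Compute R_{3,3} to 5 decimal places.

-1.09002

R_{1,1} = -0.5443749 + (-0.5443749 − 2.4128369)/3 = -1.5301122
R_{2,1} = (4·(-0.9634748) − (-0.5443749)) / 3 = -1.1031748
R_{3,1} = -1.0588301 + (-1.0588301 − (-0.9634748))/3 = -1.0906152
R_{2,2} = -1.1031748 + (-1.1031748 − (-1.5301122))/15 = -1.0747123
R_{3,2} = -1.0906152 + (-1.0906152 − (-1.1031748))/15 = -1.0897779
R_{3,3} = -1.0897779 + (-1.0897779 − (-1.0747123))/63 = -1.0900170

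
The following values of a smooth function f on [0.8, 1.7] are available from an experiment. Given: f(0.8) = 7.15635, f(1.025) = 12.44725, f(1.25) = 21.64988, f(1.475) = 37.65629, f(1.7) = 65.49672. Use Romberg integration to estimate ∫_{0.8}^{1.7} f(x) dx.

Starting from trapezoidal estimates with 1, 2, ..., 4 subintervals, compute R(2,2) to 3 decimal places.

23.717

R(0,0) (trapezoid, 1 panel, h=0.9000): 32.69388
R(1,0) (trapezoid, 2 panels, h=0.4500): 26.08939
R(2,0) (trapezoid, 4 panels, h=0.2250): 24.31799
R(1,1) = 26.08939 + (26.08939 − 32.69388)/3 = 23.88789
R(2,1) = 24.31799 + (24.31799 − 26.08939)/3 = 23.72752
R(2,2) = 23.72752 + (23.72752 − 23.88789)/15 = 23.71683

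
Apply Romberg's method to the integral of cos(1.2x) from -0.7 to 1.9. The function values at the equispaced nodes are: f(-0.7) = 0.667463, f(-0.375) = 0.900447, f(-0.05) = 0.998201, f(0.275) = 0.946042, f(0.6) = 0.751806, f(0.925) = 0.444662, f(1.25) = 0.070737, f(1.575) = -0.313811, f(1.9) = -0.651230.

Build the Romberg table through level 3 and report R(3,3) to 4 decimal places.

R(0,0) (trapezoid, 1 panel, h=2.6000): 0.021103
R(1,0) (trapezoid, 2 panels, h=1.3000): 0.987899
R(2,0) (trapezoid, 4 panels, h=0.6500): 1.188759
R(3,0) (trapezoid, 8 panels, h=0.3250): 1.237015
R(1,1) = 0.987899 + (0.987899 − 0.021103)/3 = 1.310164
R(2,1) = 1.188759 + (1.188759 − 0.987899)/3 = 1.255712
R(3,1) = 1.237015 + (1.237015 − 1.188759)/3 = 1.253100
R(2,2) = 1.255712 + (1.255712 − 1.310164)/15 = 1.252082
R(3,2) = 1.253100 + (1.253100 − 1.255712)/15 = 1.252926
R(3,3) = 1.252926 + (1.252926 − 1.252082)/63 = 1.252939

1.2529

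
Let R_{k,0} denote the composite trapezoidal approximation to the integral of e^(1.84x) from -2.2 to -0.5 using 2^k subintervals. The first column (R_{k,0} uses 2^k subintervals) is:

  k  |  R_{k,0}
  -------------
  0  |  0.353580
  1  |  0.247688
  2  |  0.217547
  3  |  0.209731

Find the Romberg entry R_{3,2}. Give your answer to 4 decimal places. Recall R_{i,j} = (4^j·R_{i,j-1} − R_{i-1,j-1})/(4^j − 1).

R_{2,1} = 0.217547 + (0.217547 − 0.247688)/3 = 0.207500
R_{3,1} = (4·0.209731 − 0.217547) / 3 = 0.207126
R_{3,2} = 0.207126 + (0.207126 − 0.207500)/15 = 0.207101
(Column j=1 coincides with Simpson's rule on the same nodes.)

0.2071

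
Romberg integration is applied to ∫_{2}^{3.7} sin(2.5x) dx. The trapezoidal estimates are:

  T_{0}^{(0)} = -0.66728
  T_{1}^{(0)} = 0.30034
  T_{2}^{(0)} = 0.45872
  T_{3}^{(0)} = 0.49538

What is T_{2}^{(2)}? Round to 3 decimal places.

T_{1}^{(1)} = 0.30034 + (0.30034 − (-0.66728))/3 = 0.62288
T_{2}^{(1)} = (4·0.45872 − 0.30034) / 3 = 0.51151
T_{2}^{(2)} = (16·0.51151 − 0.62288) / 15 = 0.50409

0.504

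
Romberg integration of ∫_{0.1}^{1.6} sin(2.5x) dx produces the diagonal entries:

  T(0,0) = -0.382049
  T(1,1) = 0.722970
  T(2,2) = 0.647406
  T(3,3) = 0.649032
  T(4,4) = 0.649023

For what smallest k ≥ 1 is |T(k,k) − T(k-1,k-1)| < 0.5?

k = 2

|T(1,1) − T(0,0)| = 1.105019 ≥ 0.5
|T(2,2) − T(1,1)| = 0.075564 < 0.5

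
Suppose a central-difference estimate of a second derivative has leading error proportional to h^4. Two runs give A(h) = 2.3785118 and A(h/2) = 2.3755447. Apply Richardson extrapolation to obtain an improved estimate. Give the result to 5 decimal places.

The leading error scales as h^4; refining by a factor of 2 reduces it by 2^4 = 16.
Extrapolated value = (16·A(h/2) − A(h)) / (16 − 1)
= (16·2.3755447 − 2.3785118) / 15
= 35.6302034 / 15 = 2.3753469

2.37535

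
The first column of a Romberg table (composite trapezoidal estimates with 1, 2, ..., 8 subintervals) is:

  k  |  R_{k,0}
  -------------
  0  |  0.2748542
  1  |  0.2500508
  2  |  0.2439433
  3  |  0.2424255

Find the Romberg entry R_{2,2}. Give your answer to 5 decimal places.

Richardson extrapolation on the trapezoidal column (denominator 4−1=3):
R_{1,1} = (4·0.2500508 − 0.2748542) / 3 = 0.2417830
R_{2,1} = 0.2439433 + (0.2439433 − 0.2500508)/3 = 0.2419075
R_{2,2} = (16·0.2419075 − 0.2417830) / 15 = 0.2419158

0.24192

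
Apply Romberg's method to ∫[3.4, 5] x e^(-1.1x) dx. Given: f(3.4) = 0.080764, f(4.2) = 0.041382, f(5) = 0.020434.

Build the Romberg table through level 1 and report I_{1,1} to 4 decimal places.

0.0711

I_{0,0} (trapezoid, 1 panel, h=1.6000): 0.080958
I_{1,0} (trapezoid, 2 panels, h=0.8000): 0.073585
I_{1,1} = 0.073585 + (0.073585 − 0.080958)/3 = 0.071127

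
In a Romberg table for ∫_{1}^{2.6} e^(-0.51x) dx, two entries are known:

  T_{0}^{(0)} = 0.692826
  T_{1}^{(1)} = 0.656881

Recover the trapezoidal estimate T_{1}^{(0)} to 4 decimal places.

From T_{1}^{(1)} = (4·T_{1}^{(0)} − T_{0}^{(0)})/3, solve for T_{1}^{(0)}:
4·T_{1}^{(0)} = 3·0.656881 + 0.692826 = 2.663469
T_{1}^{(0)} = 0.665867

0.6659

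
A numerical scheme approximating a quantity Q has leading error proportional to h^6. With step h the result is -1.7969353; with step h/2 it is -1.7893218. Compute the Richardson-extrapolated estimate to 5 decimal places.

The leading error scales as h^6; refining by a factor of 2 reduces it by 2^6 = 64.
Extrapolated value = (64·A(h/2) − A(h)) / (64 − 1)
= (64·(-1.7893218) − (-1.7969353)) / 63
= -112.7196599 / 63 = -1.7892010

-1.78920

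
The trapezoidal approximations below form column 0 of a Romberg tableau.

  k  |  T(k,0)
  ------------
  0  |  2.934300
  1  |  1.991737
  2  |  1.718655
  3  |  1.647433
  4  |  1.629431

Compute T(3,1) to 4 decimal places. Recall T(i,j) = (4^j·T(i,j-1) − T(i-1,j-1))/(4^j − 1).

Richardson extrapolation on the trapezoidal column (denominator 4−1=3):
T(3,1) = (4·1.647433 − 1.718655) / 3 = 1.623692

1.6237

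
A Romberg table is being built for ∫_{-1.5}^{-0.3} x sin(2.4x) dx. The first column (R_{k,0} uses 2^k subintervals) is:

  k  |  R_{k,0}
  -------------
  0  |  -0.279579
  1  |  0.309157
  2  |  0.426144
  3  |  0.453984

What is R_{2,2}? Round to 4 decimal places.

0.4625

Richardson extrapolation on the trapezoidal column (denominator 4−1=3):
R_{1,1} = (4·0.309157 − (-0.279579)) / 3 = 0.505402
R_{2,1} = 0.426144 + (0.426144 − 0.309157)/3 = 0.465140
R_{2,2} = 0.465140 + (0.465140 − 0.505402)/15 = 0.462456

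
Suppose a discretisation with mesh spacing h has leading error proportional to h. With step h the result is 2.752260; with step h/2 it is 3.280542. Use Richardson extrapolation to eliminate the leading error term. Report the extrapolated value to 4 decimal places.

The leading error scales as h; refining by a factor of 2 reduces it by 2^1 = 2.
Extrapolated value = (2·A(h/2) − A(h)) / (2 − 1)
= (2·3.280542 − 2.752260) / 1
= 3.808824 / 1 = 3.808824

3.8088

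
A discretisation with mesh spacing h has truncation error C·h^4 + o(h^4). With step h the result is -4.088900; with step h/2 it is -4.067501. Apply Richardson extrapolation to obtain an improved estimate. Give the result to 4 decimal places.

The leading error scales as h^4; refining by a factor of 2 reduces it by 2^4 = 16.
Extrapolated value = (16·A(h/2) − A(h)) / (16 − 1)
= (16·(-4.067501) − (-4.088900)) / 15
= -60.991116 / 15 = -4.066074

-4.0661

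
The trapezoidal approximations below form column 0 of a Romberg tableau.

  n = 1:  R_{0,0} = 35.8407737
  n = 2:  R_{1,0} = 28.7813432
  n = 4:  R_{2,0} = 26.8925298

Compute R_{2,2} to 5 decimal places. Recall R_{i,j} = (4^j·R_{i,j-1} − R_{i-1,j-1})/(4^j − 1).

26.25191

Richardson extrapolation on the trapezoidal column (denominator 4−1=3):
R_{1,1} = 28.7813432 + (28.7813432 − 35.8407737)/3 = 26.4281997
R_{2,1} = 26.8925298 + (26.8925298 − 28.7813432)/3 = 26.2629253
R_{2,2} = (16·26.2629253 − 26.4281997) / 15 = 26.2519070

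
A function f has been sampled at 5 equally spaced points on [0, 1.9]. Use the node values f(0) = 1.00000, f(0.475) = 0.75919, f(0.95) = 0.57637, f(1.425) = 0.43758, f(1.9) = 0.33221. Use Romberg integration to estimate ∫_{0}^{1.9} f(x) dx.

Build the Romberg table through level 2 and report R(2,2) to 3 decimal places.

R(0,0) (trapezoid, 1 panel, h=1.9000): 1.26560
R(1,0) (trapezoid, 2 panels, h=0.9500): 1.18035
R(2,0) (trapezoid, 4 panels, h=0.4750): 1.15864
R(1,1) = 1.18035 + (1.18035 − 1.26560)/3 = 1.15193
R(2,1) = 1.15864 + (1.15864 − 1.18035)/3 = 1.15140
R(2,2) = 1.15140 + (1.15140 − 1.15193)/15 = 1.15136

1.151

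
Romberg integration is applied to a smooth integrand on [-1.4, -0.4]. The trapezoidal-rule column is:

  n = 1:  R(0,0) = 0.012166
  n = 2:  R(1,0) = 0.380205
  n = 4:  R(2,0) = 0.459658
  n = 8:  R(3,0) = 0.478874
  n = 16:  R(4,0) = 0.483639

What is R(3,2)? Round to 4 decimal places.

0.4852

R(2,1) = 0.459658 + (0.459658 − 0.380205)/3 = 0.486142
R(3,1) = 0.478874 + (0.478874 − 0.459658)/3 = 0.485279
R(3,2) = 0.485279 + (0.485279 − 0.486142)/15 = 0.485221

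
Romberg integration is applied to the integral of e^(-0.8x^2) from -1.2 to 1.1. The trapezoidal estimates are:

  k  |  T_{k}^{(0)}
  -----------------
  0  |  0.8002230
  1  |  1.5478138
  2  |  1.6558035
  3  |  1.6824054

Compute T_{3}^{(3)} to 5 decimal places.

Richardson extrapolation on the trapezoidal column (denominator 4−1=3):
T_{1}^{(1)} = 1.5478138 + (1.5478138 − 0.8002230)/3 = 1.7970107
T_{2}^{(1)} = 1.6558035 + (1.6558035 − 1.5478138)/3 = 1.6918001
T_{3}^{(1)} = 1.6824054 + (1.6824054 − 1.6558035)/3 = 1.6912727
T_{2}^{(2)} = (16·1.6918001 − 1.7970107) / 15 = 1.6847861
T_{3}^{(2)} = 1.6912727 + (1.6912727 − 1.6918001)/15 = 1.6912375
T_{3}^{(3)} = 1.6912375 + (1.6912375 − 1.6847861)/63 = 1.6913399

1.69134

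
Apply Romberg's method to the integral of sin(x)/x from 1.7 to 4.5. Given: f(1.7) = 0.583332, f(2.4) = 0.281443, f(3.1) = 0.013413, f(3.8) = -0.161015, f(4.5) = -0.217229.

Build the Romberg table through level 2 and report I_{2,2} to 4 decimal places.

I_{0,0} (trapezoid, 1 panel, h=2.8000): 0.512544
I_{1,0} (trapezoid, 2 panels, h=1.4000): 0.275050
I_{2,0} (trapezoid, 4 panels, h=0.7000): 0.221825
I_{1,1} = 0.275050 + (0.275050 − 0.512544)/3 = 0.195885
I_{2,1} = 0.221825 + (0.221825 − 0.275050)/3 = 0.204083
I_{2,2} = 0.204083 + (0.204083 − 0.195885)/15 = 0.204630

0.2046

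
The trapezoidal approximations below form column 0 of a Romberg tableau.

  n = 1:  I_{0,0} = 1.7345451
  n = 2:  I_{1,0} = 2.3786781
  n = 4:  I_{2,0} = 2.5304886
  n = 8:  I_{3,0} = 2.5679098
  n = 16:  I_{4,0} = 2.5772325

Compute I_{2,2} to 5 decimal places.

Richardson extrapolation on the trapezoidal column (denominator 4−1=3):
I_{1,1} = (4·2.3786781 − 1.7345451) / 3 = 2.5933891
I_{2,1} = 2.5304886 + (2.5304886 − 2.3786781)/3 = 2.5810921
I_{2,2} = 2.5810921 + (2.5810921 − 2.5933891)/15 = 2.5802723

2.58027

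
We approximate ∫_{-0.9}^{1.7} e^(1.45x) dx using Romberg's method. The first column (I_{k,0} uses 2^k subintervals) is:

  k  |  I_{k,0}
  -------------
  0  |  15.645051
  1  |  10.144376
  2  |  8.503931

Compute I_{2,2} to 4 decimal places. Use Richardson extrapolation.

7.9335

Richardson extrapolation on the trapezoidal column (denominator 4−1=3):
I_{1,1} = (4·10.144376 − 15.645051) / 3 = 8.310818
I_{2,1} = (4·8.503931 − 10.144376) / 3 = 7.957116
I_{2,2} = 7.957116 + (7.957116 − 8.310818)/15 = 7.933536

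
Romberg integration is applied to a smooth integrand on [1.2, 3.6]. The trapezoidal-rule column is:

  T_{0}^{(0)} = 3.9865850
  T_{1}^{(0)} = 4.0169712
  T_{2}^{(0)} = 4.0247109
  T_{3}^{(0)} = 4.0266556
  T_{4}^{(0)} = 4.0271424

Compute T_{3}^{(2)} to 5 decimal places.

4.02730

T_{2}^{(1)} = (4·4.0247109 − 4.0169712) / 3 = 4.0272908
T_{3}^{(1)} = (4·4.0266556 − 4.0247109) / 3 = 4.0273038
T_{3}^{(2)} = 4.0273038 + (4.0273038 − 4.0272908)/15 = 4.0273047
(Column j=1 coincides with Simpson's rule on the same nodes.)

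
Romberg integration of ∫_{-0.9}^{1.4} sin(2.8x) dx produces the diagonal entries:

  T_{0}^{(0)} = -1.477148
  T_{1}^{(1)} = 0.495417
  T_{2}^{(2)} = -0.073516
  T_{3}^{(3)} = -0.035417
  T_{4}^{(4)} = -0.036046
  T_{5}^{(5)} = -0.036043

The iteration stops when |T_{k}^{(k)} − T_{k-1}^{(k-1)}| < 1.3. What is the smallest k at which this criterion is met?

|T_{1}^{(1)} − T_{0}^{(0)}| = 1.972565 ≥ 1.3
|T_{2}^{(2)} − T_{1}^{(1)}| = 0.568933 < 1.3

k = 2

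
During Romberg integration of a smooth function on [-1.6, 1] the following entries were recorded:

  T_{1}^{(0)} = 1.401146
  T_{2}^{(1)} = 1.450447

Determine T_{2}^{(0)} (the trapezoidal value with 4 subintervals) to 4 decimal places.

1.4381

From T_{2}^{(1)} = (4·T_{2}^{(0)} − T_{1}^{(0)})/3, solve for T_{2}^{(0)}:
4·T_{2}^{(0)} = 3·1.450447 + 1.401146 = 5.752487
T_{2}^{(0)} = 1.438122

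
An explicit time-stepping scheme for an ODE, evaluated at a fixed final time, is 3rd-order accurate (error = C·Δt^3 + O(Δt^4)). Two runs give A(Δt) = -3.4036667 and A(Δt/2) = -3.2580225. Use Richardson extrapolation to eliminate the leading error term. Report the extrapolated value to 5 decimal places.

The leading error scales as Δt^3; refining by a factor of 2 reduces it by 2^3 = 8.
Extrapolated value = (8·A(Δt/2) − A(Δt)) / (8 − 1)
= (8·(-3.2580225) − (-3.4036667)) / 7
= -22.6605133 / 7 = -3.2372162

-3.23722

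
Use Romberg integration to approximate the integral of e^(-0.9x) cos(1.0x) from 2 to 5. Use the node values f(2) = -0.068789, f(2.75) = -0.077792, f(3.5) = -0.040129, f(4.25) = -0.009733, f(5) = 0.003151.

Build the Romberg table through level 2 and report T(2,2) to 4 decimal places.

T(0,0) (trapezoid, 1 panel, h=3.0000): -0.098457
T(1,0) (trapezoid, 2 panels, h=1.5000): -0.109422
T(2,0) (trapezoid, 4 panels, h=0.7500): -0.120355
T(1,1) = -0.109422 + (-0.109422 − (-0.098457))/3 = -0.113077
T(2,1) = -0.120355 + (-0.120355 − (-0.109422))/3 = -0.123999
T(2,2) = -0.123999 + (-0.123999 − (-0.113077))/15 = -0.124727

-0.1247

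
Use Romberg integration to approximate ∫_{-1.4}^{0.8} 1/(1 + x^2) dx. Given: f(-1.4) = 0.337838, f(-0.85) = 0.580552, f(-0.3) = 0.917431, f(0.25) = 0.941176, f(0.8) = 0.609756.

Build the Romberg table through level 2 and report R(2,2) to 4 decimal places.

R(0,0) (trapezoid, 1 panel, h=2.2000): 1.042353
R(1,0) (trapezoid, 2 panels, h=1.1000): 1.530351
R(2,0) (trapezoid, 4 panels, h=0.5500): 1.602126
R(1,1) = 1.530351 + (1.530351 − 1.042353)/3 = 1.693017
R(2,1) = 1.602126 + (1.602126 − 1.530351)/3 = 1.626051
R(2,2) = 1.626051 + (1.626051 − 1.693017)/15 = 1.621587

1.6216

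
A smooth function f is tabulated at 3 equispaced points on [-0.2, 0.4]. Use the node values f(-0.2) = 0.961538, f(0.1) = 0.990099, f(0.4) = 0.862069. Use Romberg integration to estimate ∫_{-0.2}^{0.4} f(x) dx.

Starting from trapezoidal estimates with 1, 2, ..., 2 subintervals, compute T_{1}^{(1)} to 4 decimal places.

0.5784

T_{0}^{(0)} (trapezoid, 1 panel, h=0.6000): 0.547082
T_{1}^{(0)} (trapezoid, 2 panels, h=0.3000): 0.570571
T_{1}^{(1)} = 0.570571 + (0.570571 − 0.547082)/3 = 0.578401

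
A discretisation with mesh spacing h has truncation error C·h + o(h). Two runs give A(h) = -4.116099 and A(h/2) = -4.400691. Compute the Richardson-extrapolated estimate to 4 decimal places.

-4.6853

Extrapolated value = (2·A(h/2) − A(h)) / (2 − 1)
= (2·(-4.400691) − (-4.116099)) / 1
= -4.685283 / 1 = -4.685283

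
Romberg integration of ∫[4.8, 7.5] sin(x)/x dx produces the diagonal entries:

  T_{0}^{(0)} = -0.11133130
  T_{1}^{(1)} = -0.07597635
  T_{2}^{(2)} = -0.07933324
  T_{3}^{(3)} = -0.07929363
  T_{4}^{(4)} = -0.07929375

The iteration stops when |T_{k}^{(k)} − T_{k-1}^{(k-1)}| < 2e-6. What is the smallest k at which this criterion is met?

k = 4

|T_{1}^{(1)} − T_{0}^{(0)}| = 0.03535495 ≥ 2e-6
|T_{2}^{(2)} − T_{1}^{(1)}| = 0.00335689 ≥ 2e-6
|T_{3}^{(3)} − T_{2}^{(2)}| = 0.00003961 ≥ 2e-6
|T_{4}^{(4)} − T_{3}^{(3)}| = 0.00000012 < 2e-6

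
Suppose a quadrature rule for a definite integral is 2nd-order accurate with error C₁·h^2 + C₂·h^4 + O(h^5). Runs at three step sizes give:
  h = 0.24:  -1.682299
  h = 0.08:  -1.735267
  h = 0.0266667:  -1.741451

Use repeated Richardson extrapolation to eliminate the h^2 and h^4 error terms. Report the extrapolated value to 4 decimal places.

-1.7422

First eliminate the h^2 term (factor 3^2 = 9):
  B₁ = (9·(-1.735267) − (-1.682299))/8 = -1.741888
  B₂ = (9·(-1.741451) − (-1.735267))/8 = -1.742224
Then eliminate the h^4 term (factor 3^4 = 81):
  (81·(-1.742224) − (-1.741888))/80 = -1.742228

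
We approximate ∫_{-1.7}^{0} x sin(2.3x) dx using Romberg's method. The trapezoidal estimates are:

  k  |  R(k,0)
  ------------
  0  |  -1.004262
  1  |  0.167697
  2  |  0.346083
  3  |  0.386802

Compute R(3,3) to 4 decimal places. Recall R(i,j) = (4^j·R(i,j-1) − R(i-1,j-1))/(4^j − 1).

Richardson extrapolation on the trapezoidal column (denominator 4−1=3):
R(1,1) = 0.167697 + (0.167697 − (-1.004262))/3 = 0.558350
R(2,1) = 0.346083 + (0.346083 − 0.167697)/3 = 0.405545
R(3,1) = (4·0.386802 − 0.346083) / 3 = 0.400375
R(2,2) = (16·0.405545 − 0.558350) / 15 = 0.395358
R(3,2) = 0.400375 + (0.400375 − 0.405545)/15 = 0.400030
R(3,3) = (64·0.400030 − 0.395358) / 63 = 0.400104
(Column j=1 coincides with Simpson's rule on the same nodes.)

0.4001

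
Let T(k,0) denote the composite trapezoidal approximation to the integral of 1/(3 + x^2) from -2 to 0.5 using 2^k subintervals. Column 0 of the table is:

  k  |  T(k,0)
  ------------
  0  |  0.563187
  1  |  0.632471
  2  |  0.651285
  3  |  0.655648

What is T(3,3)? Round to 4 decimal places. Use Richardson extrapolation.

0.6571

Richardson extrapolation on the trapezoidal column (denominator 4−1=3):
T(1,1) = 0.632471 + (0.632471 − 0.563187)/3 = 0.655566
T(2,1) = (4·0.651285 − 0.632471) / 3 = 0.657556
T(3,1) = (4·0.655648 − 0.651285) / 3 = 0.657102
T(2,2) = (16·0.657556 − 0.655566) / 15 = 0.657689
T(3,2) = 0.657102 + (0.657102 − 0.657556)/15 = 0.657072
T(3,3) = 0.657072 + (0.657072 − 0.657689)/63 = 0.657062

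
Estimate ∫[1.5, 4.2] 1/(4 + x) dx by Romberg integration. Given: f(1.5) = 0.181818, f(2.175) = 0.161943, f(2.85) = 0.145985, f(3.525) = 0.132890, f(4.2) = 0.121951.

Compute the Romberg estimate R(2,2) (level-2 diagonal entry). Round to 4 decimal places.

R(0,0) (trapezoid, 1 panel, h=2.7000): 0.410088
R(1,0) (trapezoid, 2 panels, h=1.3500): 0.402124
R(2,0) (trapezoid, 4 panels, h=0.6750): 0.400074
R(1,1) = 0.402124 + (0.402124 − 0.410088)/3 = 0.399469
R(2,1) = 0.400074 + (0.400074 − 0.402124)/3 = 0.399391
R(2,2) = 0.399391 + (0.399391 − 0.399469)/15 = 0.399386

0.3994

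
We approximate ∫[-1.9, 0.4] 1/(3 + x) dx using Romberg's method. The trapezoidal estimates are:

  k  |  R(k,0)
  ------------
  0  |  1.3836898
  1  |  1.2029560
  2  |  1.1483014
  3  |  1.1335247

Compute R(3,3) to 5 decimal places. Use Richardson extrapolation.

Richardson extrapolation on the trapezoidal column (denominator 4−1=3):
R(1,1) = 1.2029560 + (1.2029560 − 1.3836898)/3 = 1.1427114
R(2,1) = 1.1483014 + (1.1483014 − 1.2029560)/3 = 1.1300832
R(3,1) = (4·1.1335247 − 1.1483014) / 3 = 1.1285991
R(2,2) = (16·1.1300832 − 1.1427114) / 15 = 1.1292413
R(3,2) = 1.1285991 + (1.1285991 − 1.1300832)/15 = 1.1285002
R(3,3) = (64·1.1285002 − 1.1292413) / 63 = 1.1284884

1.12849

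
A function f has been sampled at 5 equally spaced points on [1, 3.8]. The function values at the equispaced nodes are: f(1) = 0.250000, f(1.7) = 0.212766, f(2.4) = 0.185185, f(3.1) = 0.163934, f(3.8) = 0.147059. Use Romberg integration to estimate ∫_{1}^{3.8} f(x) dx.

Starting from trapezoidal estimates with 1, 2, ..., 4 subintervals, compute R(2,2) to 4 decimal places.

0.5306

R(0,0) (trapezoid, 1 panel, h=2.8000): 0.555883
R(1,0) (trapezoid, 2 panels, h=1.4000): 0.537200
R(2,0) (trapezoid, 4 panels, h=0.7000): 0.532290
R(1,1) = 0.537200 + (0.537200 − 0.555883)/3 = 0.530972
R(2,1) = 0.532290 + (0.532290 − 0.537200)/3 = 0.530653
R(2,2) = 0.530653 + (0.530653 − 0.530972)/15 = 0.530632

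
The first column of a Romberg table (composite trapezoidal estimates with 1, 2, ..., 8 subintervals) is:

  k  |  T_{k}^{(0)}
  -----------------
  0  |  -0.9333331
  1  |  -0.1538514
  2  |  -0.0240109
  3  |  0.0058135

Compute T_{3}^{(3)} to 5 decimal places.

0.01555

T_{1}^{(1)} = -0.1538514 + (-0.1538514 − (-0.9333331))/3 = 0.1059758
T_{2}^{(1)} = -0.0240109 + (-0.0240109 − (-0.1538514))/3 = 0.0192693
T_{3}^{(1)} = 0.0058135 + (0.0058135 − (-0.0240109))/3 = 0.0157550
T_{2}^{(2)} = 0.0192693 + (0.0192693 − 0.1059758)/15 = 0.0134889
T_{3}^{(2)} = (16·0.0157550 − 0.0192693) / 15 = 0.0155207
T_{3}^{(3)} = (64·0.0155207 − 0.0134889) / 63 = 0.0155530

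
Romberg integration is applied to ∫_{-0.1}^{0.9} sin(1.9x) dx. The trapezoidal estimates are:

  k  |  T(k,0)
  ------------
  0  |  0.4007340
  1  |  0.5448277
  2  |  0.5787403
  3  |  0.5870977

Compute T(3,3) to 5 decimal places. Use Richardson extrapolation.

Richardson extrapolation on the trapezoidal column (denominator 4−1=3):
T(1,1) = (4·0.5448277 − 0.4007340) / 3 = 0.5928589
T(2,1) = (4·0.5787403 − 0.5448277) / 3 = 0.5900445
T(3,1) = (4·0.5870977 − 0.5787403) / 3 = 0.5898835
T(2,2) = 0.5900445 + (0.5900445 − 0.5928589)/15 = 0.5898569
T(3,2) = (16·0.5898835 − 0.5900445) / 15 = 0.5898728
T(3,3) = (64·0.5898728 − 0.5898569) / 63 = 0.5898731

0.58987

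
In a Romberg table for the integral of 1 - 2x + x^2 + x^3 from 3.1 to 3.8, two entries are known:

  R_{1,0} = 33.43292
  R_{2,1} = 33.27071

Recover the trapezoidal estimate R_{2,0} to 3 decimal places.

33.311

From R_{2,1} = (4·R_{2,0} − R_{1,0})/3, solve for R_{2,0}:
4·R_{2,0} = 3·33.27071 + 33.43292 = 133.24505
R_{2,0} = 33.31126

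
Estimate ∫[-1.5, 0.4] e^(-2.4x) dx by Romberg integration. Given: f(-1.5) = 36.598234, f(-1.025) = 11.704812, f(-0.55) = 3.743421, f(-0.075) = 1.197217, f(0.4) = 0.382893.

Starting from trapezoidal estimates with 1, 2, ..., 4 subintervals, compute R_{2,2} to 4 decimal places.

15.1294

R_{0,0} (trapezoid, 1 panel, h=1.9000): 35.132071
R_{1,0} (trapezoid, 2 panels, h=0.9500): 21.122285
R_{2,0} (trapezoid, 4 panels, h=0.4750): 16.689606
R_{1,1} = 21.122285 + (21.122285 − 35.132071)/3 = 16.452356
R_{2,1} = 16.689606 + (16.689606 − 21.122285)/3 = 15.212046
R_{2,2} = 15.212046 + (15.212046 − 16.452356)/15 = 15.129359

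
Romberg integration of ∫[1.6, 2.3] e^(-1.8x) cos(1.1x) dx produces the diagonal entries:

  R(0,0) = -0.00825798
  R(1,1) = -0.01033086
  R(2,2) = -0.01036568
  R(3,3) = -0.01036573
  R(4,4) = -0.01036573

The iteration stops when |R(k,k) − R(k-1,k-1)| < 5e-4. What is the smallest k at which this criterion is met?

|R(1,1) − R(0,0)| = 0.00207288 ≥ 5e-4
|R(2,2) − R(1,1)| = 0.00003482 < 5e-4

k = 2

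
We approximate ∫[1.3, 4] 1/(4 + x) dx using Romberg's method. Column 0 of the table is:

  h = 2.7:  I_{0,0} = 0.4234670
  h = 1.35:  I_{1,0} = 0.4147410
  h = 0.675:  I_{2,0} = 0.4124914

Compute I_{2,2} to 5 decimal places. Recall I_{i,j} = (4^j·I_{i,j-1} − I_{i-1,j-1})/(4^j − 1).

Richardson extrapolation on the trapezoidal column (denominator 4−1=3):
I_{1,1} = (4·0.4147410 − 0.4234670) / 3 = 0.4118323
I_{2,1} = 0.4124914 + (0.4124914 − 0.4147410)/3 = 0.4117415
I_{2,2} = (16·0.4117415 − 0.4118323) / 15 = 0.4117354

0.41174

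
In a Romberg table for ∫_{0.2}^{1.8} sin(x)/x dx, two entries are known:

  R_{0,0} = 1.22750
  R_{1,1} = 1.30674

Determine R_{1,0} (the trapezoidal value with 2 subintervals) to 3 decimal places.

1.287

From R_{1,1} = (4·R_{1,0} − R_{0,0})/3, solve for R_{1,0}:
4·R_{1,0} = 3·1.30674 + 1.22750 = 5.14772
R_{1,0} = 1.28693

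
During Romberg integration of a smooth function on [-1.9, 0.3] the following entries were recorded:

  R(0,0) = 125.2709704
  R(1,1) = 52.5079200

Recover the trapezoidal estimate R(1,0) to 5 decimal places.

70.69868

From R(1,1) = (4·R(1,0) − R(0,0))/3, solve for R(1,0):
4·R(1,0) = 3·52.5079200 + 125.2709704 = 282.7947304
R(1,0) = 70.6986826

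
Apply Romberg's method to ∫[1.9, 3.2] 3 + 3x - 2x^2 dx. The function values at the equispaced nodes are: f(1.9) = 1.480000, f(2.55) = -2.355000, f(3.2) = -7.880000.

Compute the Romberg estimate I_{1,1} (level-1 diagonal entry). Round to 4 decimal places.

I_{0,0} (trapezoid, 1 panel, h=1.3000): -4.160000
I_{1,0} (trapezoid, 2 panels, h=0.6500): -3.610750
I_{1,1} = -3.610750 + (-3.610750 − (-4.160000))/3 = -3.427667

-3.4277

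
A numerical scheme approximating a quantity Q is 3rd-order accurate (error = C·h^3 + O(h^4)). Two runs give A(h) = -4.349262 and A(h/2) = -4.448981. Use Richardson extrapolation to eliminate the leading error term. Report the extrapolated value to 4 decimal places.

The leading error scales as h^3; refining by a factor of 2 reduces it by 2^3 = 8.
Extrapolated value = (8·A(h/2) − A(h)) / (8 − 1)
= (8·(-4.448981) − (-4.349262)) / 7
= -31.242586 / 7 = -4.463227

-4.4632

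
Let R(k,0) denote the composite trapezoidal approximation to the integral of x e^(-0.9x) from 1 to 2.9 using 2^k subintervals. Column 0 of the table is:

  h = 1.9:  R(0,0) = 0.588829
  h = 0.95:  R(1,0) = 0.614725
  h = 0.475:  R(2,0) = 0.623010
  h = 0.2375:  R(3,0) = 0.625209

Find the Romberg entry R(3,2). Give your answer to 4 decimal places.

0.6260

R(2,1) = (4·0.623010 − 0.614725) / 3 = 0.625772
R(3,1) = 0.625209 + (0.625209 − 0.623010)/3 = 0.625942
R(3,2) = 0.625942 + (0.625942 − 0.625772)/15 = 0.625953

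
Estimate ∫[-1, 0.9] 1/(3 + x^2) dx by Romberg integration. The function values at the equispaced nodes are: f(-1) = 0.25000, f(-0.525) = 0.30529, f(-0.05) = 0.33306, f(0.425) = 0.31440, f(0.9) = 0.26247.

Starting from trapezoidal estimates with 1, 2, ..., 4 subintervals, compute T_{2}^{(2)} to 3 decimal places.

T_{0}^{(0)} (trapezoid, 1 panel, h=1.9000): 0.48685
T_{1}^{(0)} (trapezoid, 2 panels, h=0.9500): 0.55983
T_{2}^{(0)} (trapezoid, 4 panels, h=0.4750): 0.57427
T_{1}^{(1)} = 0.55983 + (0.55983 − 0.48685)/3 = 0.58416
T_{2}^{(1)} = 0.57427 + (0.57427 − 0.55983)/3 = 0.57908
T_{2}^{(2)} = 0.57908 + (0.57908 − 0.58416)/15 = 0.57874

0.579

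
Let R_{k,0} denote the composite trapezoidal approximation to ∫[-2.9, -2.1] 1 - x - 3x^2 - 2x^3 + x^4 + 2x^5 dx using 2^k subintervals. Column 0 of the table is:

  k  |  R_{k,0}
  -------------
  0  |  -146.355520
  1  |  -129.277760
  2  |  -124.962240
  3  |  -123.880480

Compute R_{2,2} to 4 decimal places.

-123.5196

R_{1,1} = (4·(-129.277760) − (-146.355520)) / 3 = -123.585173
R_{2,1} = -124.962240 + (-124.962240 − (-129.277760))/3 = -123.523733
R_{2,2} = (16·(-123.523733) − (-123.585173)) / 15 = -123.519637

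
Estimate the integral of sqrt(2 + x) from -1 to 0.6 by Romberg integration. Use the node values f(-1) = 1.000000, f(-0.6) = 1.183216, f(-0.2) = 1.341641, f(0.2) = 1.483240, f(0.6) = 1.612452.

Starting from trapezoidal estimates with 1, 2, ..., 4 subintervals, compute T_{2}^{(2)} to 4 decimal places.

2.1282

T_{0}^{(0)} (trapezoid, 1 panel, h=1.6000): 2.089962
T_{1}^{(0)} (trapezoid, 2 panels, h=0.8000): 2.118294
T_{2}^{(0)} (trapezoid, 4 panels, h=0.4000): 2.125729
T_{1}^{(1)} = 2.118294 + (2.118294 − 2.089962)/3 = 2.127738
T_{2}^{(1)} = 2.125729 + (2.125729 − 2.118294)/3 = 2.128207
T_{2}^{(2)} = 2.128207 + (2.128207 − 2.127738)/15 = 2.128238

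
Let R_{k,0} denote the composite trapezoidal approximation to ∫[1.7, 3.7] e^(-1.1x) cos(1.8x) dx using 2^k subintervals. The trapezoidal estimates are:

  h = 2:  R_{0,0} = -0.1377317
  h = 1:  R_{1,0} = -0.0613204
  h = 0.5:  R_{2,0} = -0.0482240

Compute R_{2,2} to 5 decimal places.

Richardson extrapolation on the trapezoidal column (denominator 4−1=3):
R_{1,1} = (4·(-0.0613204) − (-0.1377317)) / 3 = -0.0358500
R_{2,1} = -0.0482240 + (-0.0482240 − (-0.0613204))/3 = -0.0438585
R_{2,2} = -0.0438585 + (-0.0438585 − (-0.0358500))/15 = -0.0443924

-0.04439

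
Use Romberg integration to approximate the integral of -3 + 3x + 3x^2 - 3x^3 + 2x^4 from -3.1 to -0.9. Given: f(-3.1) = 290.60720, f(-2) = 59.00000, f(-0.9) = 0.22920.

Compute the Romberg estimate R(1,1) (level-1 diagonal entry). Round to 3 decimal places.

R(0,0) (trapezoid, 1 panel, h=2.2000): 319.92004
R(1,0) (trapezoid, 2 panels, h=1.1000): 224.86002
R(1,1) = 224.86002 + (224.86002 − 319.92004)/3 = 193.17335

193.173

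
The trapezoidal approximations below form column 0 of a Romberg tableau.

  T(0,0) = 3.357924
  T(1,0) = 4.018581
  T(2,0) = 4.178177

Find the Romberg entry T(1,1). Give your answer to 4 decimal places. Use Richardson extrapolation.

4.2388

T(1,1) = 4.018581 + (4.018581 − 3.357924)/3 = 4.238800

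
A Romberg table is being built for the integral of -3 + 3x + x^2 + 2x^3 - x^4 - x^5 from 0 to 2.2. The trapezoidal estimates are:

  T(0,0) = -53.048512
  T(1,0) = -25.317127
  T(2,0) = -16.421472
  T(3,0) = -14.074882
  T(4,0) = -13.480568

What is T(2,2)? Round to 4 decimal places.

-13.2818

T(1,1) = (4·(-25.317127) − (-53.048512)) / 3 = -16.073332
T(2,1) = (4·(-16.421472) − (-25.317127)) / 3 = -13.456254
T(2,2) = -13.456254 + (-13.456254 − (-16.073332))/15 = -13.281782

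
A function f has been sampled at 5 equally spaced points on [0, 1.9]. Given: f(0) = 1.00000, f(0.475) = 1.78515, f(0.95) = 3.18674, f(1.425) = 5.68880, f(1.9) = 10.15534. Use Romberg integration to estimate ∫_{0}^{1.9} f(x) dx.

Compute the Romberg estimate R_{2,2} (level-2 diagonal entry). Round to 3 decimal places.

7.505

R_{0,0} (trapezoid, 1 panel, h=1.9000): 10.59757
R_{1,0} (trapezoid, 2 panels, h=0.9500): 8.32619
R_{2,0} (trapezoid, 4 panels, h=0.4750): 7.71322
R_{1,1} = 8.32619 + (8.32619 − 10.59757)/3 = 7.56906
R_{2,1} = 7.71322 + (7.71322 − 8.32619)/3 = 7.50890
R_{2,2} = 7.50890 + (7.50890 − 7.56906)/15 = 7.50489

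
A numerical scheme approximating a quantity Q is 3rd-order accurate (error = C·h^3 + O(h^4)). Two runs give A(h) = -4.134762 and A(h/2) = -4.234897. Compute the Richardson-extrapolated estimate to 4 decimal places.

-4.2492

The leading error scales as h^3; refining by a factor of 2 reduces it by 2^3 = 8.
Extrapolated value = (8·A(h/2) − A(h)) / (8 − 1)
= (8·(-4.234897) − (-4.134762)) / 7
= -29.744414 / 7 = -4.249202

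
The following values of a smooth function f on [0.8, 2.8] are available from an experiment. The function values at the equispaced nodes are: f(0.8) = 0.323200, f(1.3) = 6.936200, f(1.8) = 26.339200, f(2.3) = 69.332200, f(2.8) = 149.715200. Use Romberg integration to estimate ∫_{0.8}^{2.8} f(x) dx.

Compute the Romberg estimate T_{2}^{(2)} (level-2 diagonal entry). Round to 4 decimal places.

84.5984

T_{0}^{(0)} (trapezoid, 1 panel, h=2.0000): 150.038400
T_{1}^{(0)} (trapezoid, 2 panels, h=1.0000): 101.358400
T_{2}^{(0)} (trapezoid, 4 panels, h=0.5000): 88.813400
T_{1}^{(1)} = 101.358400 + (101.358400 − 150.038400)/3 = 85.131733
T_{2}^{(1)} = 88.813400 + (88.813400 − 101.358400)/3 = 84.631733
T_{2}^{(2)} = 84.631733 + (84.631733 − 85.131733)/15 = 84.598400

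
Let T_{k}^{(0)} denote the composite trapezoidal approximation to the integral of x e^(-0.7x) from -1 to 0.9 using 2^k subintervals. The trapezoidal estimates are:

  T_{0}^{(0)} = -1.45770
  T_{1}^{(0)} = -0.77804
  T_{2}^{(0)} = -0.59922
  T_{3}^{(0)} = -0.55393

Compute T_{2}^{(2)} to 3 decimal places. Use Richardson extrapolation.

-0.539

Richardson extrapolation on the trapezoidal column (denominator 4−1=3):
T_{1}^{(1)} = (4·(-0.77804) − (-1.45770)) / 3 = -0.55149
T_{2}^{(1)} = (4·(-0.59922) − (-0.77804)) / 3 = -0.53961
T_{2}^{(2)} = -0.53961 + (-0.53961 − (-0.55149))/15 = -0.53882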